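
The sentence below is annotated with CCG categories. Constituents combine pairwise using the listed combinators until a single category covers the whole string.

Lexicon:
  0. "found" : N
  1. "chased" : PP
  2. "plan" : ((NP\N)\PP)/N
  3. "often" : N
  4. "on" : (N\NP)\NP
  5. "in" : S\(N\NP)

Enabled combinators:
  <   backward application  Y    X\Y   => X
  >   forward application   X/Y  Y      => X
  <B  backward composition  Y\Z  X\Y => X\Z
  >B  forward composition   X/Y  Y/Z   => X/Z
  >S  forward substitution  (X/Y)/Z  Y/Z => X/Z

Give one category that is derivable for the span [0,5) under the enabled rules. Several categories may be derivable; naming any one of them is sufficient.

[0,6] S   <
  [0,5] N\NP   <
    [0,4] NP   <
      [0,1] "found" : N
      [1,4] NP\N   <
        [1,2] "chased" : PP
        [2,4] (NP\N)\PP   >
          [2,3] "plan" : ((NP\N)\PP)/N
          [3,4] "often" : N
    [4,5] "on" : (N\NP)\NP
  [5,6] "in" : S\(N\NP)

N\NP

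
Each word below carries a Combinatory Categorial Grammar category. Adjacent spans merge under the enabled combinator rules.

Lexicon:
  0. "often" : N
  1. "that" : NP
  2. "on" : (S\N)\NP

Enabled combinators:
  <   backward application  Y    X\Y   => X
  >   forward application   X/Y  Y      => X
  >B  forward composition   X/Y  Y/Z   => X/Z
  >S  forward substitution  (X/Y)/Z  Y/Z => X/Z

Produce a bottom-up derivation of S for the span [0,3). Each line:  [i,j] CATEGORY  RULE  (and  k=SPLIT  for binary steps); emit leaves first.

[0,3] S   <
  [0,1] "often" : N
  [1,3] S\N   <
    [1,2] "that" : NP
    [2,3] "on" : (S\N)\NP

[0,1] N  lex  "often"
[1,2] NP  lex  "that"
[2,3] (S\N)\NP  lex  "on"
[1,3] S\N  <  k=2
[0,3] S  <  k=1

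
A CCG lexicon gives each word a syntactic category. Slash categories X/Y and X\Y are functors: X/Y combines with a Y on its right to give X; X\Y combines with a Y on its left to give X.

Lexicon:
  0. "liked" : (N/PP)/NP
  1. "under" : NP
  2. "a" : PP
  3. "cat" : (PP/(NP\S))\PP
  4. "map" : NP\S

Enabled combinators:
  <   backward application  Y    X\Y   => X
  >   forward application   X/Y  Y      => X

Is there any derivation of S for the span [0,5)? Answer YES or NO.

(N/PP)/NP NP PP (PP/(NP\S))\PP NP\S
CKY chart[0,5] = {N}; S ∉ chart

NO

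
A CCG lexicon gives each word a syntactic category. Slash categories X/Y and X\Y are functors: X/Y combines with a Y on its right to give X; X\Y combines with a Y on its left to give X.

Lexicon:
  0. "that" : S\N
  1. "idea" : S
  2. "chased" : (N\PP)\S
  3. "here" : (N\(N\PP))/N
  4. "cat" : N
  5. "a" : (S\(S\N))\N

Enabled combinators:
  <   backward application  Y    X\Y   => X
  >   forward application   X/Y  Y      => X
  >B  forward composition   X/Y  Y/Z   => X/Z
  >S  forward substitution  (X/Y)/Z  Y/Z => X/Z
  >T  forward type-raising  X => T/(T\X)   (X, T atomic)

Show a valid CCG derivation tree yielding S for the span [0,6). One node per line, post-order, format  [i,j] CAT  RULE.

[0,6] S   <
  [0,1] "that" : S\N
  [1,6] S\(S\N)   <
    [1,5] N   <
      [1,3] N\PP   <
        [1,2] "idea" : S
        [2,3] "chased" : (N\PP)\S
      [3,5] N\(N\PP)   >
        [3,4] "here" : (N\(N\PP))/N
        [4,5] "cat" : N
    [5,6] "a" : (S\(S\N))\N

[0,1] S\N  lex  "that"
[1,2] S  lex  "idea"
[2,3] (N\PP)\S  lex  "chased"
[1,3] N\PP  <  k=2
[3,4] (N\(N\PP))/N  lex  "here"
[4,5] N  lex  "cat"
[3,5] N\(N\PP)  >  k=4
[1,5] N  <  k=3
[5,6] (S\(S\N))\N  lex  "a"
[1,6] S\(S\N)  <  k=5
[0,6] S  <  k=1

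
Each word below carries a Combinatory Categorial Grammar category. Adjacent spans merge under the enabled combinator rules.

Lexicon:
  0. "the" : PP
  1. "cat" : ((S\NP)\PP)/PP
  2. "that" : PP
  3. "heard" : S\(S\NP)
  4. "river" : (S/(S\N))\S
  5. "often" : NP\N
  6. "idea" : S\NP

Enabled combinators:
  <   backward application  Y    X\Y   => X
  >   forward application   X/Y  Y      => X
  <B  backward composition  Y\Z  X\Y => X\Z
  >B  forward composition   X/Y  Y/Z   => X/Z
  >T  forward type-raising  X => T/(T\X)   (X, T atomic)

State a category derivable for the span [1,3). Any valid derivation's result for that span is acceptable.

(S\NP)\PP

[0,7] S   >
  [0,5] S/(S\N)   <
    [0,4] S   <
      [0,3] S\NP   <
        [0,1] "the" : PP
        [1,3] (S\NP)\PP   >
          [1,2] "cat" : ((S\NP)\PP)/PP
          [2,3] "that" : PP
      [3,4] "heard" : S\(S\NP)
    [4,5] "river" : (S/(S\N))\S
  [5,7] S\N   <B
    [5,6] "often" : NP\N
    [6,7] "idea" : S\NP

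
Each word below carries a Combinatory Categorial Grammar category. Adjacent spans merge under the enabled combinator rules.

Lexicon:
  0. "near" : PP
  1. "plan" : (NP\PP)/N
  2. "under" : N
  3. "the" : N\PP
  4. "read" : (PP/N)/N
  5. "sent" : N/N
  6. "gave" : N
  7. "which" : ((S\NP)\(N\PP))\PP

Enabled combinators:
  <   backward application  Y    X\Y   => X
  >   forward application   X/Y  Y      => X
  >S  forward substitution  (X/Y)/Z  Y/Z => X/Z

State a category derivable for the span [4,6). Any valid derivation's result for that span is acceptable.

[0,8] S   <
  [0,3] NP   <
    [0,1] "near" : PP
    [1,3] NP\PP   >
      [1,2] "plan" : (NP\PP)/N
      [2,3] "under" : N
  [3,8] S\NP   <
    [3,4] "the" : N\PP
    [4,8] (S\NP)\(N\PP)   <
      [4,7] PP   >
        [4,6] PP/N   >S
          [4,5] "read" : (PP/N)/N
          [5,6] "sent" : N/N
        [6,7] "gave" : N
      [7,8] "which" : ((S\NP)\(N\PP))\PP

PP/N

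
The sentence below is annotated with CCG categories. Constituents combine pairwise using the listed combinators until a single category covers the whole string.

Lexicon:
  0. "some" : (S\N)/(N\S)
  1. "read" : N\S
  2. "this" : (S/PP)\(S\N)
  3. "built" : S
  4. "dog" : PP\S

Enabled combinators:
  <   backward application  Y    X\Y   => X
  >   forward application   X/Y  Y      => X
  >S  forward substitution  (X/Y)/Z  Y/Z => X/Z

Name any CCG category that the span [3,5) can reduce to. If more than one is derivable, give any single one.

[0,5] S   >
  [0,3] S/PP   <
    [0,2] S\N   >
      [0,1] "some" : (S\N)/(N\S)
      [1,2] "read" : N\S
    [2,3] "this" : (S/PP)\(S\N)
  [3,5] PP   <
    [3,4] "built" : S
    [4,5] "dog" : PP\S

PP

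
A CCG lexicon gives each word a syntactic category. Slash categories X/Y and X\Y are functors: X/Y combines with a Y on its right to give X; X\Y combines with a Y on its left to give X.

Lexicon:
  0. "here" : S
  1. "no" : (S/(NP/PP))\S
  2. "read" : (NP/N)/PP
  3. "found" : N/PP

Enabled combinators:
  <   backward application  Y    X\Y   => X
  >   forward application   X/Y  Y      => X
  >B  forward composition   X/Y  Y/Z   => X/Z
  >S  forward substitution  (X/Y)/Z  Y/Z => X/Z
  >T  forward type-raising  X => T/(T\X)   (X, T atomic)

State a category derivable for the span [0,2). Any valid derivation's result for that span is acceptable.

[0,4] S   >
  [0,2] S/(NP/PP)   <
    [0,1] "here" : S
    [1,2] "no" : (S/(NP/PP))\S
  [2,4] NP/PP   >S
    [2,3] "read" : (NP/N)/PP
    [3,4] "found" : N/PP

S/(NP/PP)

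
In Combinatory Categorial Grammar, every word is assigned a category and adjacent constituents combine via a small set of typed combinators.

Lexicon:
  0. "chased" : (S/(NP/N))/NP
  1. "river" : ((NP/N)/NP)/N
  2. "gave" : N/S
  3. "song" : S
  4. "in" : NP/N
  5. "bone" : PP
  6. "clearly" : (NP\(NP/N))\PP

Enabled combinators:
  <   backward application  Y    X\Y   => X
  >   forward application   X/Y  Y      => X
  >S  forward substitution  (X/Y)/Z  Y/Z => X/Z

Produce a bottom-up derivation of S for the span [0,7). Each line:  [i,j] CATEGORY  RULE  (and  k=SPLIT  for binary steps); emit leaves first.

[0,7] S   >
  [0,4] S/NP   >S
    [0,1] "chased" : (S/(NP/N))/NP
    [1,4] (NP/N)/NP   >
      [1,2] "river" : ((NP/N)/NP)/N
      [2,4] N   >
        [2,3] "gave" : N/S
        [3,4] "song" : S
  [4,7] NP   <
    [4,5] "in" : NP/N
    [5,7] NP\(NP/N)   <
      [5,6] "bone" : PP
      [6,7] "clearly" : (NP\(NP/N))\PP

[0,1] (S/(NP/N))/NP  lex  "chased"
[1,2] ((NP/N)/NP)/N  lex  "river"
[2,3] N/S  lex  "gave"
[3,4] S  lex  "song"
[2,4] N  >  k=3
[1,4] (NP/N)/NP  >  k=2
[0,4] S/NP  >S  k=1
[4,5] NP/N  lex  "in"
[5,6] PP  lex  "bone"
[6,7] (NP\(NP/N))\PP  lex  "clearly"
[5,7] NP\(NP/N)  <  k=6
[4,7] NP  <  k=5
[0,7] S  >  k=4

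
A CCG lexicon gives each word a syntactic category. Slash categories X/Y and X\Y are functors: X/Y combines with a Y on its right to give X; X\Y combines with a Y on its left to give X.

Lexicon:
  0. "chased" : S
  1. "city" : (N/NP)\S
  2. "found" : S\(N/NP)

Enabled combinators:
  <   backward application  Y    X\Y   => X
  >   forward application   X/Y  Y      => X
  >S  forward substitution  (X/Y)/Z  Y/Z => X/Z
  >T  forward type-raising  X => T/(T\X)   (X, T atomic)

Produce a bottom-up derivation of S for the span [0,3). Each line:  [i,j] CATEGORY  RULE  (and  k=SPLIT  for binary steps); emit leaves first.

[0,1] S  lex  "chased"
[1,2] (N/NP)\S  lex  "city"
[0,2] N/NP  <  k=1
[2,3] S\(N/NP)  lex  "found"
[0,3] S  <  k=2

[0,3] S   <
  [0,2] N/NP   <
    [0,1] "chased" : S
    [1,2] "city" : (N/NP)\S
  [2,3] "found" : S\(N/NP)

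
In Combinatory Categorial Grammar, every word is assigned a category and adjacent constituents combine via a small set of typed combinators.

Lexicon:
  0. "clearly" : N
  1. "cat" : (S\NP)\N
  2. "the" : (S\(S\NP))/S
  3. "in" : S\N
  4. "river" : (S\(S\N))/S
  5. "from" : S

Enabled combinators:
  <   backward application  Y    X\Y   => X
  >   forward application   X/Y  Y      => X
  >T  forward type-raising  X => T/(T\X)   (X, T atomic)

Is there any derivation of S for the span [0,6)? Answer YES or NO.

[0,6] S   <
  [0,2] S\NP   <
    [0,1] "clearly" : N
    [1,2] "cat" : (S\NP)\N
  [2,6] S\(S\NP)   >
    [2,3] "the" : (S\(S\NP))/S
    [3,6] S   <
      [3,4] "in" : S\N
      [4,6] S\(S\N)   >
        [4,5] "river" : (S\(S\N))/S
        [5,6] "from" : S

YES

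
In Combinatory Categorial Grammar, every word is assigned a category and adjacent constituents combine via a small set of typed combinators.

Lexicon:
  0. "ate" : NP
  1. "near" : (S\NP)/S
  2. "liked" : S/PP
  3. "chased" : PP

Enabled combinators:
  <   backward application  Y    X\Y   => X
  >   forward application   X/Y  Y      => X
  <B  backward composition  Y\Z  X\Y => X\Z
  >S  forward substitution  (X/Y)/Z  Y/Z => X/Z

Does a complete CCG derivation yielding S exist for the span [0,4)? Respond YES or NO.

YES

[0,4] S   <
  [0,1] "ate" : NP
  [1,4] S\NP   >
    [1,2] "near" : (S\NP)/S
    [2,4] S   >
      [2,3] "liked" : S/PP
      [3,4] "chased" : PP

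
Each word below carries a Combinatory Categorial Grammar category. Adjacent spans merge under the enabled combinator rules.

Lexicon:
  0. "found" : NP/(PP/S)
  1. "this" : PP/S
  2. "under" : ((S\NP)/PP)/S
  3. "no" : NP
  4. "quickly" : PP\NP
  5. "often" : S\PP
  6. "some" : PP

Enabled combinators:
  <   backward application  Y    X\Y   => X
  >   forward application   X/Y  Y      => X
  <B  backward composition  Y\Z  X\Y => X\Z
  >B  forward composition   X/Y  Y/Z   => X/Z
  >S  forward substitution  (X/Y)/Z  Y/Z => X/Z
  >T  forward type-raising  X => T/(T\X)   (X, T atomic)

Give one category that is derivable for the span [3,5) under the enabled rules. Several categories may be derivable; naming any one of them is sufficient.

[0,7] S   <
  [0,2] NP   >
    [0,1] "found" : NP/(PP/S)
    [1,2] "this" : PP/S
  [2,7] S\NP   >
    [2,6] (S\NP)/PP   >
      [2,3] "under" : ((S\NP)/PP)/S
      [3,6] S   <
        [3,5] PP   <
          [3,4] "no" : NP
          [4,5] "quickly" : PP\NP
        [5,6] "often" : S\PP
    [6,7] "some" : PP

PP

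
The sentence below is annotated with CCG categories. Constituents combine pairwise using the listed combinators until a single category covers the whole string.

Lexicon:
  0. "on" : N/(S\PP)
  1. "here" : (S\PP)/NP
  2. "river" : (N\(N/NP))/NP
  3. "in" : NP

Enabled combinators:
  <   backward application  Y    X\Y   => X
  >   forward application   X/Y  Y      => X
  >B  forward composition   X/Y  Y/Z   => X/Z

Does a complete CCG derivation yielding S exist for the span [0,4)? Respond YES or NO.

NO

N/(S\PP) (S\PP)/NP (N\(N/NP))/NP NP
CKY chart[0,4] = {N}; S ∉ chart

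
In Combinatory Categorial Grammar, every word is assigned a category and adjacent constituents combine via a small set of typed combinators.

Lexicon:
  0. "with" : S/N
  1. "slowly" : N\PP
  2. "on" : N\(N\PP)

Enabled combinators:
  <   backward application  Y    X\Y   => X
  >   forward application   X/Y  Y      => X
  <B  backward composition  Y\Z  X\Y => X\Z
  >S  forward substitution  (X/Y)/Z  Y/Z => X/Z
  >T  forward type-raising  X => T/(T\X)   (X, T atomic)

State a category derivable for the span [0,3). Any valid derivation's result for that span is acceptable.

[0,3] S   >
  [0,1] "with" : S/N
  [1,3] N   <
    [1,2] "slowly" : N\PP
    [2,3] "on" : N\(N\PP)

S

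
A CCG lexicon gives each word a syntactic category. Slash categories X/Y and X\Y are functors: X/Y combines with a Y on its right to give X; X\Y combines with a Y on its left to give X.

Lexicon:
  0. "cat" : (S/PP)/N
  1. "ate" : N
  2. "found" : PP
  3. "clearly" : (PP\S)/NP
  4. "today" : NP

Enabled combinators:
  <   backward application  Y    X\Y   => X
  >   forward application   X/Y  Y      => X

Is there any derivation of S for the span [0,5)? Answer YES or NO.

NO

(S/PP)/N N PP (PP\S)/NP NP
CKY chart[0,5] = {PP}; S ∉ chart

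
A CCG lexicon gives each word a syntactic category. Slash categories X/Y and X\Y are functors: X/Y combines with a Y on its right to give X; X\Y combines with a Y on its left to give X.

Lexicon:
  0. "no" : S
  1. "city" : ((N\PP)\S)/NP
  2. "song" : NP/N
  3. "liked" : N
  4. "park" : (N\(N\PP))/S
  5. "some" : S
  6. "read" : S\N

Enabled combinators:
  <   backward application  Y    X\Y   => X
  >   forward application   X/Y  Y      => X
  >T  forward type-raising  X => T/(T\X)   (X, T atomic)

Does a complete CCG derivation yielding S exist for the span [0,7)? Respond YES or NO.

YES

[0,7] S   <
  [0,6] N   <
    [0,4] N\PP   <
      [0,1] "no" : S
      [1,4] (N\PP)\S   >
        [1,2] "city" : ((N\PP)\S)/NP
        [2,4] NP   >
          [2,3] "song" : NP/N
          [3,4] "liked" : N
    [4,6] N\(N\PP)   >
      [4,5] "park" : (N\(N\PP))/S
      [5,6] "some" : S
  [6,7] "read" : S\N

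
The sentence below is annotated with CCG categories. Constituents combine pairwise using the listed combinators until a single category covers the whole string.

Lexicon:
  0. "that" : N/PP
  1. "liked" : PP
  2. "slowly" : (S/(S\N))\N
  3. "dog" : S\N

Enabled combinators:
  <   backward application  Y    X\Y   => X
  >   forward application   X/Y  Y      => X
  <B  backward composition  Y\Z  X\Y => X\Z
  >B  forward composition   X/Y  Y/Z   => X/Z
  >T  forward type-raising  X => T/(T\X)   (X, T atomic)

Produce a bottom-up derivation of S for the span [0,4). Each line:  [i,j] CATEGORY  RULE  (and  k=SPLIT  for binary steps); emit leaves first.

[0,1] N/PP  lex  "that"
[1,2] PP  lex  "liked"
[0,2] N  >  k=1
[2,3] (S/(S\N))\N  lex  "slowly"
[0,3] S/(S\N)  <  k=2
[3,4] S\N  lex  "dog"
[0,4] S  >  k=3

[0,4] S   >
  [0,3] S/(S\N)   <
    [0,2] N   >
      [0,1] "that" : N/PP
      [1,2] "liked" : PP
    [2,3] "slowly" : (S/(S\N))\N
  [3,4] "dog" : S\N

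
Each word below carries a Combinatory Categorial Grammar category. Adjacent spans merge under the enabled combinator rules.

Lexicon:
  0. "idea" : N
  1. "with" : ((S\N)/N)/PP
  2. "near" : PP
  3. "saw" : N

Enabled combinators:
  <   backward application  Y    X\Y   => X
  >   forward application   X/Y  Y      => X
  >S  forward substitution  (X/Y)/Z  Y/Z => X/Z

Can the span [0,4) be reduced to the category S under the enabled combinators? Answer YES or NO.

[0,4] S   <
  [0,1] "idea" : N
  [1,4] S\N   >
    [1,3] (S\N)/N   >
      [1,2] "with" : ((S\N)/N)/PP
      [2,3] "near" : PP
    [3,4] "saw" : N

YES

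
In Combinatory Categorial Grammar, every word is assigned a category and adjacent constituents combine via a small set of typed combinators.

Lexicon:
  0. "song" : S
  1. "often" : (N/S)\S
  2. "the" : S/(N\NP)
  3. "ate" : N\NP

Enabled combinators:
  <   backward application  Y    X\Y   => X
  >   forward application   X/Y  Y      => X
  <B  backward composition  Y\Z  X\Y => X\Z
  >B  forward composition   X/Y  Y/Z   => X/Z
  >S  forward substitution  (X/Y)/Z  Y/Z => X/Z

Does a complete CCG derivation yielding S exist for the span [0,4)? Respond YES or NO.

NO

S (N/S)\S S/(N\NP) N\NP
CKY chart[0,4] = {N}; S ∉ chart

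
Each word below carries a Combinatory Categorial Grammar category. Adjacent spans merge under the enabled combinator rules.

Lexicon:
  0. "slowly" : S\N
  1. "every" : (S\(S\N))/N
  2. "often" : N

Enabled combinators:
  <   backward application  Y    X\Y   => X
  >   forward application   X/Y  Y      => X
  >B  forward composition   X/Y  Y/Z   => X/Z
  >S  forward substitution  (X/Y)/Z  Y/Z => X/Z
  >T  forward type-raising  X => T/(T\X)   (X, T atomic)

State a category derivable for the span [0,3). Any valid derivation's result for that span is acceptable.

[0,3] S   <
  [0,1] "slowly" : S\N
  [1,3] S\(S\N)   >
    [1,2] "every" : (S\(S\N))/N
    [2,3] "often" : N

S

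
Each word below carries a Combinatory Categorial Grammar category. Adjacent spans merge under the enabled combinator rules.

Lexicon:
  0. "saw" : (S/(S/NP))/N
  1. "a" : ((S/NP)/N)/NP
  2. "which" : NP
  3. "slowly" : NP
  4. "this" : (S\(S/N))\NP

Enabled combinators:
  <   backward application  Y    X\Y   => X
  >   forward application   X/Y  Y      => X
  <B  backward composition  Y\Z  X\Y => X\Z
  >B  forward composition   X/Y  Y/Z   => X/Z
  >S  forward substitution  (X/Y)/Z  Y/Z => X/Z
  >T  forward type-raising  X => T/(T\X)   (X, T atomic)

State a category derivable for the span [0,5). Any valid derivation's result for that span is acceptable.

S

[0,5] S   <
  [0,3] S/N   >S
    [0,1] "saw" : (S/(S/NP))/N
    [1,3] (S/NP)/N   >
      [1,2] "a" : ((S/NP)/N)/NP
      [2,3] "which" : NP
  [3,5] S\(S/N)   <
    [3,4] "slowly" : NP
    [4,5] "this" : (S\(S/N))\NP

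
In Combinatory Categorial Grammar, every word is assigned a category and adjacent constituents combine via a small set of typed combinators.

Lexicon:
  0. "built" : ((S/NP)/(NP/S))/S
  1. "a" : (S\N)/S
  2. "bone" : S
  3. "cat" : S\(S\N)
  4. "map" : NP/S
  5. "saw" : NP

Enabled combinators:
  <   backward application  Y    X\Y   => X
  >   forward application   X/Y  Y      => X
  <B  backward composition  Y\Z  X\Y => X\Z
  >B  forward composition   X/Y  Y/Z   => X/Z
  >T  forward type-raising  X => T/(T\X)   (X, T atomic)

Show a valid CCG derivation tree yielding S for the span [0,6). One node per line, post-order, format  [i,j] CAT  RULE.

[0,1] ((S/NP)/(NP/S))/S  lex  "built"
[1,2] (S\N)/S  lex  "a"
[2,3] S  lex  "bone"
[1,3] S\N  >  k=2
[3,4] S\(S\N)  lex  "cat"
[1,4] S  <  k=3
[0,4] (S/NP)/(NP/S)  >  k=1
[4,5] NP/S  lex  "map"
[0,5] S/NP  >  k=4
[5,6] NP  lex  "saw"
[0,6] S  >  k=5

[0,6] S   >
  [0,5] S/NP   >
    [0,4] (S/NP)/(NP/S)   >
      [0,1] "built" : ((S/NP)/(NP/S))/S
      [1,4] S   <
        [1,3] S\N   >
          [1,2] "a" : (S\N)/S
          [2,3] "bone" : S
        [3,4] "cat" : S\(S\N)
    [4,5] "map" : NP/S
  [5,6] "saw" : NP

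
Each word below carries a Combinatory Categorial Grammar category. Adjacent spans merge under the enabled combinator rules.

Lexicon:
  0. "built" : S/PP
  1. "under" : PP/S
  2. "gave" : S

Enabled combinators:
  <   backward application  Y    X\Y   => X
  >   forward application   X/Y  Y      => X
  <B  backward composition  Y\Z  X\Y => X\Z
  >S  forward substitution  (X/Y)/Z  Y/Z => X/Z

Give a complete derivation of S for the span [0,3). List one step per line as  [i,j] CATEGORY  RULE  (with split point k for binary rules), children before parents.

[0,1] S/PP  lex  "built"
[1,2] PP/S  lex  "under"
[2,3] S  lex  "gave"
[1,3] PP  >  k=2
[0,3] S  >  k=1

[0,3] S   >
  [0,1] "built" : S/PP
  [1,3] PP   >
    [1,2] "under" : PP/S
    [2,3] "gave" : S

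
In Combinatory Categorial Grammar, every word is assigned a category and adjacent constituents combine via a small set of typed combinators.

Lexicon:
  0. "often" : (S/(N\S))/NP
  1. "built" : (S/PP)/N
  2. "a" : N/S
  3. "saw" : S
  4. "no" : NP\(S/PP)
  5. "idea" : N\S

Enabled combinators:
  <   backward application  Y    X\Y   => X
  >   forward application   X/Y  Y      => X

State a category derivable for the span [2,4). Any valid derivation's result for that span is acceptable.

N

[0,6] S   >
  [0,5] S/(N\S)   >
    [0,1] "often" : (S/(N\S))/NP
    [1,5] NP   <
      [1,4] S/PP   >
        [1,2] "built" : (S/PP)/N
        [2,4] N   >
          [2,3] "a" : N/S
          [3,4] "saw" : S
      [4,5] "no" : NP\(S/PP)
  [5,6] "idea" : N\S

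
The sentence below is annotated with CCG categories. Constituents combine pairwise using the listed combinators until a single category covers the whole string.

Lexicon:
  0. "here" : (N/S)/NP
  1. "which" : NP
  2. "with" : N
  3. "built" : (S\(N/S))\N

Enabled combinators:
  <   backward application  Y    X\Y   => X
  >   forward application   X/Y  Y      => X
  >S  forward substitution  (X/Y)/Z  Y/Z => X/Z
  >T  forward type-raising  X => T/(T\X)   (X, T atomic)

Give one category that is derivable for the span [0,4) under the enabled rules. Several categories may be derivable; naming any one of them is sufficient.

[0,4] S   <
  [0,2] N/S   >
    [0,1] "here" : (N/S)/NP
    [1,2] "which" : NP
  [2,4] S\(N/S)   <
    [2,3] "with" : N
    [3,4] "built" : (S\(N/S))\N

S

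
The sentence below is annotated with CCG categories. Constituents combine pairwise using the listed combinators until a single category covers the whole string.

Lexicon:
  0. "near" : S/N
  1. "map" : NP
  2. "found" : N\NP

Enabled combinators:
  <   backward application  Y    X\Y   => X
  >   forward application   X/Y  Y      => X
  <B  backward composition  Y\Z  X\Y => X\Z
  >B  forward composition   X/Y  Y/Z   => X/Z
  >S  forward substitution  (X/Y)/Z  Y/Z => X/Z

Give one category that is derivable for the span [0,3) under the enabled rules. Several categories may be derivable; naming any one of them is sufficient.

S

[0,3] S   >
  [0,1] "near" : S/N
  [1,3] N   <
    [1,2] "map" : NP
    [2,3] "found" : N\NP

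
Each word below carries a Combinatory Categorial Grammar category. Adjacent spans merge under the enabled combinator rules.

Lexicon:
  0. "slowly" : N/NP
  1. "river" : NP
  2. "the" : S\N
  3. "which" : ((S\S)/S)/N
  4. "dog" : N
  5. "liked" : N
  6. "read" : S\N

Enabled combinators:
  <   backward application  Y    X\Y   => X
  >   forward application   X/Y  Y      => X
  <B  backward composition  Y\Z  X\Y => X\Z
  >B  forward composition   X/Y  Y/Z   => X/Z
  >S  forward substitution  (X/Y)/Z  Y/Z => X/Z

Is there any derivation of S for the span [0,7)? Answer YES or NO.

YES

[0,7] S   <
  [0,2] N   >
    [0,1] "slowly" : N/NP
    [1,2] "river" : NP
  [2,7] S\N   <B
    [2,3] "the" : S\N
    [3,7] S\S   >
      [3,5] (S\S)/S   >
        [3,4] "which" : ((S\S)/S)/N
        [4,5] "dog" : N
      [5,7] S   <
        [5,6] "liked" : N
        [6,7] "read" : S\N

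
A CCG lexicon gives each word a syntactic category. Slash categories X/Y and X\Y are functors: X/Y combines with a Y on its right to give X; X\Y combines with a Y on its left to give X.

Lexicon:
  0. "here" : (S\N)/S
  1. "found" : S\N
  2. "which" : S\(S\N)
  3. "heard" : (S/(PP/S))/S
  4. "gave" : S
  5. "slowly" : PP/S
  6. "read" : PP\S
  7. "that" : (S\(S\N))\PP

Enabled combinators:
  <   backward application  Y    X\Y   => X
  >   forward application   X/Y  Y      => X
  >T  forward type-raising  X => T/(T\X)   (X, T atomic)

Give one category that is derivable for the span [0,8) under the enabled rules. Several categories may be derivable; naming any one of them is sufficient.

S

[0,8] S   <
  [0,3] S\N   >
    [0,1] "here" : (S\N)/S
    [1,3] S   <
      [1,2] "found" : S\N
      [2,3] "which" : S\(S\N)
  [3,8] S\(S\N)   <
    [3,7] PP   <
      [3,6] S   >
        [3,5] S/(PP/S)   >
          [3,4] "heard" : (S/(PP/S))/S
          [4,5] "gave" : S
        [5,6] "slowly" : PP/S
      [6,7] "read" : PP\S
    [7,8] "that" : (S\(S\N))\PP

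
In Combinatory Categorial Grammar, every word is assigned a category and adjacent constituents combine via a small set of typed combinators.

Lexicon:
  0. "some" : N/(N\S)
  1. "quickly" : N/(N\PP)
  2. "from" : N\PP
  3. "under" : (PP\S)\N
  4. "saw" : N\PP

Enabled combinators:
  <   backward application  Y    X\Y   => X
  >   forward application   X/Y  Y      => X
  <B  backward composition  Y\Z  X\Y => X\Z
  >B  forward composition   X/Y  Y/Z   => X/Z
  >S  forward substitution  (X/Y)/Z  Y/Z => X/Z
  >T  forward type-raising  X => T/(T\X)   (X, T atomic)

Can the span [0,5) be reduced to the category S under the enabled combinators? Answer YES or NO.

N/(N\S) N/(N\PP) N\PP (PP\S)\N N\PP
CKY chart[0,5] = {N, N/(N\N), NP/(NP\N), PP/(PP\N), S/(S\N)}; S ∉ chart

NO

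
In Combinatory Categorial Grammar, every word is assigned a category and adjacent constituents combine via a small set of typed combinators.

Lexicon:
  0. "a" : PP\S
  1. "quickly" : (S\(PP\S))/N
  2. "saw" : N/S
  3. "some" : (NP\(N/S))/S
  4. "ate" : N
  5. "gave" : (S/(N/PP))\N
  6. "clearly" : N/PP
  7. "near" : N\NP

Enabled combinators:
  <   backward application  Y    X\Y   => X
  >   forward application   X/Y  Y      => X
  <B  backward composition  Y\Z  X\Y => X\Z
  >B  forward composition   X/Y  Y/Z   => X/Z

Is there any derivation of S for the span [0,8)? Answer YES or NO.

YES

[0,8] S   <
  [0,1] "a" : PP\S
  [1,8] S\(PP\S)   >
    [1,2] "quickly" : (S\(PP\S))/N
    [2,8] N   <
      [2,7] NP   <
        [2,3] "saw" : N/S
        [3,7] NP\(N/S)   >
          [3,4] "some" : (NP\(N/S))/S
          [4,7] S   >
            [4,6] S/(N/PP)   <
              [4,5] "ate" : N
              [5,6] "gave" : (S/(N/PP))\N
            [6,7] "clearly" : N/PP
      [7,8] "near" : N\NP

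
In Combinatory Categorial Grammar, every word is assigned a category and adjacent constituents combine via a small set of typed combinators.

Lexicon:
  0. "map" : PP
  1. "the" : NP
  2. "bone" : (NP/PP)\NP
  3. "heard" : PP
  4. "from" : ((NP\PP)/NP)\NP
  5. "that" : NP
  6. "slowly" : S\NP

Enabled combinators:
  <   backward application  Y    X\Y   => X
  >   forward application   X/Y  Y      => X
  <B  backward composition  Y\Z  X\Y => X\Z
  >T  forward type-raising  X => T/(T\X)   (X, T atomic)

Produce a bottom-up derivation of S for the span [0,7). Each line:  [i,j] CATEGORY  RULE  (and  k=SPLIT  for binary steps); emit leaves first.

[0,1] PP  lex  "map"
[1,2] NP  lex  "the"
[2,3] (NP/PP)\NP  lex  "bone"
[1,3] NP/PP  <  k=2
[3,4] PP  lex  "heard"
[1,4] NP  >  k=3
[4,5] ((NP\PP)/NP)\NP  lex  "from"
[1,5] (NP\PP)/NP  <  k=4
[5,6] NP  lex  "that"
[1,6] NP\PP  >  k=5
[0,6] NP  <  k=1
[6,7] S\NP  lex  "slowly"
[0,7] S  <  k=6

[0,7] S   <
  [0,6] NP   <
    [0,1] "map" : PP
    [1,6] NP\PP   >
      [1,5] (NP\PP)/NP   <
        [1,4] NP   >
          [1,3] NP/PP   <
            [1,2] "the" : NP
            [2,3] "bone" : (NP/PP)\NP
          [3,4] "heard" : PP
        [4,5] "from" : ((NP\PP)/NP)\NP
      [5,6] "that" : NP
  [6,7] "slowly" : S\NP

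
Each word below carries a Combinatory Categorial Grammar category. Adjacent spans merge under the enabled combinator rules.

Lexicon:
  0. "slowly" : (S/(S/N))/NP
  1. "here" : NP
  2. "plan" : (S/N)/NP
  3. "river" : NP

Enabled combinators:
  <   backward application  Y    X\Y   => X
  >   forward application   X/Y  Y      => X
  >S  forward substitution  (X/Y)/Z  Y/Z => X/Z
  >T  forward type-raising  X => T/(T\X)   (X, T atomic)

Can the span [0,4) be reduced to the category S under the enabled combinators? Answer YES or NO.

[0,4] S   >
  [0,2] S/(S/N)   >
    [0,1] "slowly" : (S/(S/N))/NP
    [1,2] "here" : NP
  [2,4] S/N   >
    [2,3] "plan" : (S/N)/NP
    [3,4] "river" : NP

YES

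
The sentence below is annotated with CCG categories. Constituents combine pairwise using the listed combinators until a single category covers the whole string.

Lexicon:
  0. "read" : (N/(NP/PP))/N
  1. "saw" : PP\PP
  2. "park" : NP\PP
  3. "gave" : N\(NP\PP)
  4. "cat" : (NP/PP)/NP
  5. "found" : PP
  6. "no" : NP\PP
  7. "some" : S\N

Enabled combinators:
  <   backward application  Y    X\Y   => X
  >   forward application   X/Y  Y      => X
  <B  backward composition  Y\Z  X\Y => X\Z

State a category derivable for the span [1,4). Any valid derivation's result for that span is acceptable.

N

[0,8] S   <
  [0,7] N   >
    [0,4] N/(NP/PP)   >
      [0,1] "read" : (N/(NP/PP))/N
      [1,4] N   <
        [1,3] NP\PP   <B
          [1,2] "saw" : PP\PP
          [2,3] "park" : NP\PP
        [3,4] "gave" : N\(NP\PP)
    [4,7] NP/PP   >
      [4,5] "cat" : (NP/PP)/NP
      [5,7] NP   <
        [5,6] "found" : PP
        [6,7] "no" : NP\PP
  [7,8] "some" : S\N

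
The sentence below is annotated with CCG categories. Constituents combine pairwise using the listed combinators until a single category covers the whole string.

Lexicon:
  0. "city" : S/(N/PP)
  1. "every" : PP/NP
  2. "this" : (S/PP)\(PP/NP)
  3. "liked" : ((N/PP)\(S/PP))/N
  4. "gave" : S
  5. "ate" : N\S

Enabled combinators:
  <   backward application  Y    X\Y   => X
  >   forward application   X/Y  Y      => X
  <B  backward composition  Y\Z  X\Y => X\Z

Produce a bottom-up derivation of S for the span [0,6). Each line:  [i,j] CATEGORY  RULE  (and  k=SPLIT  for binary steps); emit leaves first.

[0,1] S/(N/PP)  lex  "city"
[1,2] PP/NP  lex  "every"
[2,3] (S/PP)\(PP/NP)  lex  "this"
[1,3] S/PP  <  k=2
[3,4] ((N/PP)\(S/PP))/N  lex  "liked"
[4,5] S  lex  "gave"
[5,6] N\S  lex  "ate"
[4,6] N  <  k=5
[3,6] (N/PP)\(S/PP)  >  k=4
[1,6] N/PP  <  k=3
[0,6] S  >  k=1

[0,6] S   >
  [0,1] "city" : S/(N/PP)
  [1,6] N/PP   <
    [1,3] S/PP   <
      [1,2] "every" : PP/NP
      [2,3] "this" : (S/PP)\(PP/NP)
    [3,6] (N/PP)\(S/PP)   >
      [3,4] "liked" : ((N/PP)\(S/PP))/N
      [4,6] N   <
        [4,5] "gave" : S
        [5,6] "ate" : N\S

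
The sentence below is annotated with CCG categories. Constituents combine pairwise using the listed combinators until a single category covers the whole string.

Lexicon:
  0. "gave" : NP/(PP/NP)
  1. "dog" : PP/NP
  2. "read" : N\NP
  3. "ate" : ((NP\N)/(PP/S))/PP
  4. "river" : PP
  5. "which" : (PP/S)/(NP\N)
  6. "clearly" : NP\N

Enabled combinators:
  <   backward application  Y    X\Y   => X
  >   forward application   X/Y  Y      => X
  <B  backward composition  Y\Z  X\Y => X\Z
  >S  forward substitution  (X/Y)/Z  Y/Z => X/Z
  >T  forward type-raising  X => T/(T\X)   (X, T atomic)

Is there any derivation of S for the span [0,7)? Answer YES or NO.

NP/(PP/NP) PP/NP N\NP ((NP\N)/(PP/S))/PP PP (PP/S)/(NP\N) NP\N
CKY chart[0,7] = {N/(N\NP), NP, NP/(NP\NP), PP/(PP\NP), S/(S\NP)}; S ∉ chart

NO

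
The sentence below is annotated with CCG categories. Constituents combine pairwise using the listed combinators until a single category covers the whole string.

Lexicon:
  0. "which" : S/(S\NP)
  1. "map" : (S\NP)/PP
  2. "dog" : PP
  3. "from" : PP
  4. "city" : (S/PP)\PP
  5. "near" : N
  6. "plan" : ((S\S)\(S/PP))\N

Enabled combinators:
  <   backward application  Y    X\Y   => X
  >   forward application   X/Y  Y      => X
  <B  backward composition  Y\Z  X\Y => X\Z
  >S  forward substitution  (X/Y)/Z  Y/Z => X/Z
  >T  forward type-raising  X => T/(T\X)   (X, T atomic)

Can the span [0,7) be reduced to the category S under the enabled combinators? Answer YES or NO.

[0,7] S   >
  [0,1] "which" : S/(S\NP)
  [1,7] S\NP   <B
    [1,3] S\NP   >
      [1,2] "map" : (S\NP)/PP
      [2,3] "dog" : PP
    [3,7] S\S   <
      [3,5] S/PP   <
        [3,4] "from" : PP
        [4,5] "city" : (S/PP)\PP
      [5,7] (S\S)\(S/PP)   <
        [5,6] "near" : N
        [6,7] "plan" : ((S\S)\(S/PP))\N

YES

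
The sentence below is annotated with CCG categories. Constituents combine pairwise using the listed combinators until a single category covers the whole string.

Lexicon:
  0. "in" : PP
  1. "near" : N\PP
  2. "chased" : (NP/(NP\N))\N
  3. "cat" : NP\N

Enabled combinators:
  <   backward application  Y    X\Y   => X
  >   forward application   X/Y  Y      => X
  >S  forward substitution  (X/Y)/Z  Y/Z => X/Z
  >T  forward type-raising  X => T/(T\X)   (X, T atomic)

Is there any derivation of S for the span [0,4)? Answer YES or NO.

NO

PP N\PP (NP/(NP\N))\N NP\N
CKY chart[0,4] = {N/(N\NP), NP, NP/(NP\NP), PP/(PP\NP), S/(S\NP)}; S ∉ chart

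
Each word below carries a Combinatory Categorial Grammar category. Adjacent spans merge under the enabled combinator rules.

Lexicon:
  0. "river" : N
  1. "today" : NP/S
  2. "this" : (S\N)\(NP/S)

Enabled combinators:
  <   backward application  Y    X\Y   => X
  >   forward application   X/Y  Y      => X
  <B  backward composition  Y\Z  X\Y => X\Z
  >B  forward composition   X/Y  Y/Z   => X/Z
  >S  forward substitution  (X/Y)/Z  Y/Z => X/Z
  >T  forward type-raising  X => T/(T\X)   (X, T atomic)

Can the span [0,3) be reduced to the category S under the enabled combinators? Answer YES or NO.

YES

[0,3] S   >
  [0,1] S/(S\N)   >T
    [0,1] "river" : N
  [1,3] S\N   <
    [1,2] "today" : NP/S
    [2,3] "this" : (S\N)\(NP/S)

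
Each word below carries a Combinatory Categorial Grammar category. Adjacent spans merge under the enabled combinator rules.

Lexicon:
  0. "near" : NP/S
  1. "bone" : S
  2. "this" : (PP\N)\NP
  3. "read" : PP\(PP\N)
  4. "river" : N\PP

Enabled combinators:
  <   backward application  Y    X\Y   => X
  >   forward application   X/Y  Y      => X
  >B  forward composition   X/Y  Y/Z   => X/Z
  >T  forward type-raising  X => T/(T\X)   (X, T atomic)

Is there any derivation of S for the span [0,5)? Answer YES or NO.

NP/S S (PP\N)\NP PP\(PP\N) N\PP
CKY chart[0,5] = {N, N/(N\N), NP/(NP\N), PP/(PP\N), S/(S\N)}; S ∉ chart

NO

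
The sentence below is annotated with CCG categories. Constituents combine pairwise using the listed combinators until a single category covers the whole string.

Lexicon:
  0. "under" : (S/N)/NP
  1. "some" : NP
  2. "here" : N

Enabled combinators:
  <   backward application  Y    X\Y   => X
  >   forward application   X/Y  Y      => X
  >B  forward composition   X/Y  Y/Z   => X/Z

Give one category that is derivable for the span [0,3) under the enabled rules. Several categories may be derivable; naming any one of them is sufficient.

[0,3] S   >
  [0,2] S/N   >
    [0,1] "under" : (S/N)/NP
    [1,2] "some" : NP
  [2,3] "here" : N

S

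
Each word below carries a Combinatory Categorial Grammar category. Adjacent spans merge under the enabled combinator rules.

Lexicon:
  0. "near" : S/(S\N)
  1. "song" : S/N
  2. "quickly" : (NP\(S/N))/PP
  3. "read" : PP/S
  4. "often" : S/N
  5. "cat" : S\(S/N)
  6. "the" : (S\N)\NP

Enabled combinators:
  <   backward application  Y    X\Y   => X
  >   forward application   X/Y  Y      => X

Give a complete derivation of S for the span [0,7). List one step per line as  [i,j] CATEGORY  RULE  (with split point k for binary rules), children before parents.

[0,7] S   >
  [0,1] "near" : S/(S\N)
  [1,7] S\N   <
    [1,6] NP   <
      [1,2] "song" : S/N
      [2,6] NP\(S/N)   >
        [2,3] "quickly" : (NP\(S/N))/PP
        [3,6] PP   >
          [3,4] "read" : PP/S
          [4,6] S   <
            [4,5] "often" : S/N
            [5,6] "cat" : S\(S/N)
    [6,7] "the" : (S\N)\NP

[0,1] S/(S\N)  lex  "near"
[1,2] S/N  lex  "song"
[2,3] (NP\(S/N))/PP  lex  "quickly"
[3,4] PP/S  lex  "read"
[4,5] S/N  lex  "often"
[5,6] S\(S/N)  lex  "cat"
[4,6] S  <  k=5
[3,6] PP  >  k=4
[2,6] NP\(S/N)  >  k=3
[1,6] NP  <  k=2
[6,7] (S\N)\NP  lex  "the"
[1,7] S\N  <  k=6
[0,7] S  >  k=1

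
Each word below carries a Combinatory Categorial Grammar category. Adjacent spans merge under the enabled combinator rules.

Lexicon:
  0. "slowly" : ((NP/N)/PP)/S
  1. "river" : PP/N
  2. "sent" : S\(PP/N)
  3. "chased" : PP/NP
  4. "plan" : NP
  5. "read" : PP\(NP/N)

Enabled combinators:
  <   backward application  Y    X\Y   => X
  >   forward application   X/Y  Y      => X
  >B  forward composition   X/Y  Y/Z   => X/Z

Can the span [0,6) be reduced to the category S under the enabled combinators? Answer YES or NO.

NO

((NP/N)/PP)/S PP/N S\(PP/N) PP/NP NP PP\(NP/N)
CKY chart[0,6] = {PP}; S ∉ chart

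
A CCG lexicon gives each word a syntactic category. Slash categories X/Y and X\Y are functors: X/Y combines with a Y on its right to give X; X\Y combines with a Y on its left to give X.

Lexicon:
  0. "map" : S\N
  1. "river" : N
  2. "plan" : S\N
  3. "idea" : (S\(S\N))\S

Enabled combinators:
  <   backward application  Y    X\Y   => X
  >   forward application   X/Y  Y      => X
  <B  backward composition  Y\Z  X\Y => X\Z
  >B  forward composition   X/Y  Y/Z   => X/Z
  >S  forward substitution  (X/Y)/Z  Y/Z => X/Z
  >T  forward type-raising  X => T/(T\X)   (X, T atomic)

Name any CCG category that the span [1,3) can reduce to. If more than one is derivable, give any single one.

[0,4] S   <
  [0,1] "map" : S\N
  [1,4] S\(S\N)   <
    [1,3] S   <
      [1,2] "river" : N
      [2,3] "plan" : S\N
    [3,4] "idea" : (S\(S\N))\S

S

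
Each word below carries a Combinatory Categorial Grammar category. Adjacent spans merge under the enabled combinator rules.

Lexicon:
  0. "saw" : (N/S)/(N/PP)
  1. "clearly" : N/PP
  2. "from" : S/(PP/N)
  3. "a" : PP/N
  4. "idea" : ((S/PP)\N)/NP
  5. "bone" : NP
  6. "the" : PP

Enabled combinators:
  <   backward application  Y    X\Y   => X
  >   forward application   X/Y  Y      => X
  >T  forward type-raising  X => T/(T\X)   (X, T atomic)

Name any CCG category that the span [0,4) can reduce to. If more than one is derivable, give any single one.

N

[0,7] S   >
  [0,6] S/PP   <
    [0,4] N   >
      [0,2] N/S   >
        [0,1] "saw" : (N/S)/(N/PP)
        [1,2] "clearly" : N/PP
      [2,4] S   >
        [2,3] "from" : S/(PP/N)
        [3,4] "a" : PP/N
    [4,6] (S/PP)\N   >
      [4,5] "idea" : ((S/PP)\N)/NP
      [5,6] "bone" : NP
  [6,7] "the" : PP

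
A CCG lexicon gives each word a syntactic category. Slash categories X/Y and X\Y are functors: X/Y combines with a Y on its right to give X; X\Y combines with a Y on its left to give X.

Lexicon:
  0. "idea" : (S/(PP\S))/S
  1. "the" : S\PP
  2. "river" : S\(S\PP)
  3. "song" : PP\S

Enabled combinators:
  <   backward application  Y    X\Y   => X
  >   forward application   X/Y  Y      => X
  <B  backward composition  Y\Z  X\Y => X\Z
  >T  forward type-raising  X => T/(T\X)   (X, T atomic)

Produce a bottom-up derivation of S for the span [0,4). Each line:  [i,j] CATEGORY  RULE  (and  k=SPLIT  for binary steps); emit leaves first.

[0,1] (S/(PP\S))/S  lex  "idea"
[1,2] S\PP  lex  "the"
[2,3] S\(S\PP)  lex  "river"
[1,3] S  <  k=2
[0,3] S/(PP\S)  >  k=1
[3,4] PP\S  lex  "song"
[0,4] S  >  k=3

[0,4] S   >
  [0,3] S/(PP\S)   >
    [0,1] "idea" : (S/(PP\S))/S
    [1,3] S   <
      [1,2] "the" : S\PP
      [2,3] "river" : S\(S\PP)
  [3,4] "song" : PP\S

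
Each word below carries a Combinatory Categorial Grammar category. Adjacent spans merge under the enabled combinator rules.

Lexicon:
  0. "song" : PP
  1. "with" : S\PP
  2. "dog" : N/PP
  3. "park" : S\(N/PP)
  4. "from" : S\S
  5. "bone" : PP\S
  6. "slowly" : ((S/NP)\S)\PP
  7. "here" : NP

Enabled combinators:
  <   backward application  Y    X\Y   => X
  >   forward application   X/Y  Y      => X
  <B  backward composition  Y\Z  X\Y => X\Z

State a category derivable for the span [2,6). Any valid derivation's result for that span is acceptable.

PP

[0,8] S   >
  [0,7] S/NP   <
    [0,2] S   <
      [0,1] "song" : PP
      [1,2] "with" : S\PP
    [2,7] (S/NP)\S   <
      [2,6] PP   <
        [2,4] S   <
          [2,3] "dog" : N/PP
          [3,4] "park" : S\(N/PP)
        [4,6] PP\S   <B
          [4,5] "from" : S\S
          [5,6] "bone" : PP\S
      [6,7] "slowly" : ((S/NP)\S)\PP
  [7,8] "here" : NP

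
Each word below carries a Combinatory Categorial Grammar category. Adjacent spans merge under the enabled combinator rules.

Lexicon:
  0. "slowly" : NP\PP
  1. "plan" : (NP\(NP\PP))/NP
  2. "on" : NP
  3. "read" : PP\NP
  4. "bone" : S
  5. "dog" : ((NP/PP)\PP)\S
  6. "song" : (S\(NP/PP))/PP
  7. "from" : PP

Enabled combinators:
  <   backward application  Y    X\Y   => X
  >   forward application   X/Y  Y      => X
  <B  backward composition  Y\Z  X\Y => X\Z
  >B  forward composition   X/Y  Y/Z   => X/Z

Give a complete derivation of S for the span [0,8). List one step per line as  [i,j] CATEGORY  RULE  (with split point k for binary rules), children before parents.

[0,1] NP\PP  lex  "slowly"
[1,2] (NP\(NP\PP))/NP  lex  "plan"
[2,3] NP  lex  "on"
[1,3] NP\(NP\PP)  >  k=2
[0,3] NP  <  k=1
[3,4] PP\NP  lex  "read"
[0,4] PP  <  k=3
[4,5] S  lex  "bone"
[5,6] ((NP/PP)\PP)\S  lex  "dog"
[4,6] (NP/PP)\PP  <  k=5
[6,7] (S\(NP/PP))/PP  lex  "song"
[7,8] PP  lex  "from"
[6,8] S\(NP/PP)  >  k=7
[4,8] S\PP  <B  k=6
[0,8] S  <  k=4

[0,8] S   <
  [0,4] PP   <
    [0,3] NP   <
      [0,1] "slowly" : NP\PP
      [1,3] NP\(NP\PP)   >
        [1,2] "plan" : (NP\(NP\PP))/NP
        [2,3] "on" : NP
    [3,4] "read" : PP\NP
  [4,8] S\PP   <B
    [4,6] (NP/PP)\PP   <
      [4,5] "bone" : S
      [5,6] "dog" : ((NP/PP)\PP)\S
    [6,8] S\(NP/PP)   >
      [6,7] "song" : (S\(NP/PP))/PP
      [7,8] "from" : PP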